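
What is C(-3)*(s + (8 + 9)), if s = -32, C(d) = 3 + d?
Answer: 0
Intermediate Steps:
C(-3)*(s + (8 + 9)) = (3 - 3)*(-32 + (8 + 9)) = 0*(-32 + 17) = 0*(-15) = 0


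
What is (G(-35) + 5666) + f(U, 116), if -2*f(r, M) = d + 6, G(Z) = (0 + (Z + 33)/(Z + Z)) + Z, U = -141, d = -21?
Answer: 394697/70 ≈ 5638.5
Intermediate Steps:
G(Z) = Z + (33 + Z)/(2*Z) (G(Z) = (0 + (33 + Z)/((2*Z))) + Z = (0 + (33 + Z)*(1/(2*Z))) + Z = (0 + (33 + Z)/(2*Z)) + Z = (33 + Z)/(2*Z) + Z = Z + (33 + Z)/(2*Z))
f(r, M) = 15/2 (f(r, M) = -(-21 + 6)/2 = -½*(-15) = 15/2)
(G(-35) + 5666) + f(U, 116) = ((½ - 35 + (33/2)/(-35)) + 5666) + 15/2 = ((½ - 35 + (33/2)*(-1/35)) + 5666) + 15/2 = ((½ - 35 - 33/70) + 5666) + 15/2 = (-1224/35 + 5666) + 15/2 = 197086/35 + 15/2 = 394697/70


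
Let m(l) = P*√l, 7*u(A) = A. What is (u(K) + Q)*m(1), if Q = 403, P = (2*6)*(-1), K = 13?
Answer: -34008/7 ≈ -4858.3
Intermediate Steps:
P = -12 (P = 12*(-1) = -12)
u(A) = A/7
m(l) = -12*√l
(u(K) + Q)*m(1) = ((⅐)*13 + 403)*(-12*√1) = (13/7 + 403)*(-12*1) = (2834/7)*(-12) = -34008/7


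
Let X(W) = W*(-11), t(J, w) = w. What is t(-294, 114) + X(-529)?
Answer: 5933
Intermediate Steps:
X(W) = -11*W
t(-294, 114) + X(-529) = 114 - 11*(-529) = 114 + 5819 = 5933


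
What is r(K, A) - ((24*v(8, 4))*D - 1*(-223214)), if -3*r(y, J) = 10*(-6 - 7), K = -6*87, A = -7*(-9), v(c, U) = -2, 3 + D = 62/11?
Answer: -7360456/33 ≈ -2.2304e+5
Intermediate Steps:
D = 29/11 (D = -3 + 62/11 = 29/11 ≈ 2.6364)
A = 63
K = -522
r(y, J) = 130/3 (r(y, J) = -10*(-6 - 7)/3 = -10*(-13)/3 = -⅓*(-130) = 130/3)
r(K, A) - ((24*v(8, 4))*D - 1*(-223214)) = 130/3 - ((24*(-2))*(29/11) - 1*(-223214)) = 130/3 - (-48*29/11 + 223214) = 130/3 - (-1392/11 + 223214) = 130/3 - 1*2453962/11 = 130/3 - 2453962/11 = -7360456/33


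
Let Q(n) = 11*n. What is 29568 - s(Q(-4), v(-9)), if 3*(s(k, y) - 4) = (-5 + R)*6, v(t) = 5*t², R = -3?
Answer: 29580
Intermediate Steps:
s(k, y) = -12 (s(k, y) = 4 + ((-5 - 3)*6)/3 = 4 + (-8*6)/3 = 4 + (⅓)*(-48) = 4 - 16 = -12)
29568 - s(Q(-4), v(-9)) = 29568 - 1*(-12) = 29568 + 12 = 29580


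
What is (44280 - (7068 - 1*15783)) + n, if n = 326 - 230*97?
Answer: 31011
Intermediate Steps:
n = -21984 (n = 326 - 22310 = -21984)
(44280 - (7068 - 1*15783)) + n = (44280 - (7068 - 1*15783)) - 21984 = (44280 - (7068 - 15783)) - 21984 = (44280 - 1*(-8715)) - 21984 = (44280 + 8715) - 21984 = 52995 - 21984 = 31011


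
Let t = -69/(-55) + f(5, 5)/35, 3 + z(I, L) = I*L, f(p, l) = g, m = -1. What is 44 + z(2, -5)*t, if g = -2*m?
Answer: 2075/77 ≈ 26.948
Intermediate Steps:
g = 2 (g = -2*(-1) = 2)
f(p, l) = 2
z(I, L) = -3 + I*L
t = 101/77 (t = -69/(-55) + 2/35 = -69*(-1/55) + 2*(1/35) = 69/55 + 2/35 = 101/77 ≈ 1.3117)
44 + z(2, -5)*t = 44 + (-3 + 2*(-5))*(101/77) = 44 + (-3 - 10)*(101/77) = 44 - 13*101/77 = 44 - 1313/77 = 2075/77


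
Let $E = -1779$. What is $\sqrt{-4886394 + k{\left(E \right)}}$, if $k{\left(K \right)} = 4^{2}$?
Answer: $7 i \sqrt{99722} \approx 2210.5 i$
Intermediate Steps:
$k{\left(K \right)} = 16$
$\sqrt{-4886394 + k{\left(E \right)}} = \sqrt{-4886394 + 16} = \sqrt{-4886378} = 7 i \sqrt{99722}$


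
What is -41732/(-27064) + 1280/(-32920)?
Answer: 8369847/5568418 ≈ 1.5031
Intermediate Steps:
-41732/(-27064) + 1280/(-32920) = -41732*(-1/27064) + 1280*(-1/32920) = 10433/6766 - 32/823 = 8369847/5568418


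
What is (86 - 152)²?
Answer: 4356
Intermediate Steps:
(86 - 152)² = (-66)² = 4356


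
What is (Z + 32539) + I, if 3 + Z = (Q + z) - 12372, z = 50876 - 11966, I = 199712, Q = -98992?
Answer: 159794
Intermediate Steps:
z = 38910
Z = -72457 (Z = -3 + ((-98992 + 38910) - 12372) = -3 + (-60082 - 12372) = -3 - 72454 = -72457)
(Z + 32539) + I = (-72457 + 32539) + 199712 = -39918 + 199712 = 159794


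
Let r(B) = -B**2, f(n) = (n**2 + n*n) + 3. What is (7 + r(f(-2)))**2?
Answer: 12996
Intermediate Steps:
f(n) = 3 + 2*n**2 (f(n) = (n**2 + n**2) + 3 = 2*n**2 + 3 = 3 + 2*n**2)
(7 + r(f(-2)))**2 = (7 - (3 + 2*(-2)**2)**2)**2 = (7 - (3 + 2*4)**2)**2 = (7 - (3 + 8)**2)**2 = (7 - 1*11**2)**2 = (7 - 1*121)**2 = (7 - 121)**2 = (-114)**2 = 12996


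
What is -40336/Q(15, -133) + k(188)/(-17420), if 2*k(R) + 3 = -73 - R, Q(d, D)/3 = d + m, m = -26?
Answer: 175664369/143715 ≈ 1222.3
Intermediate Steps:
Q(d, D) = -78 + 3*d (Q(d, D) = 3*(d - 26) = 3*(-26 + d) = -78 + 3*d)
k(R) = -38 - R/2 (k(R) = -3/2 + (-73 - R)/2 = -3/2 + (-73/2 - R/2) = -38 - R/2)
-40336/Q(15, -133) + k(188)/(-17420) = -40336/(-78 + 3*15) + (-38 - ½*188)/(-17420) = -40336/(-78 + 45) + (-38 - 94)*(-1/17420) = -40336/(-33) - 132*(-1/17420) = -40336*(-1/33) + 33/4355 = 40336/33 + 33/4355 = 175664369/143715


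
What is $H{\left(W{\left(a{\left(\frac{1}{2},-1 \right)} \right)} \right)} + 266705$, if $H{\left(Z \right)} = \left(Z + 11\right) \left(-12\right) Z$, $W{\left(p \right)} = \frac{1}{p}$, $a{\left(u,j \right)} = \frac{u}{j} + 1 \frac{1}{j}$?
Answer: $\frac{800363}{3} \approx 2.6679 \cdot 10^{5}$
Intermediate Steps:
$a{\left(u,j \right)} = \frac{1}{j} + \frac{u}{j}$ ($a{\left(u,j \right)} = \frac{u}{j} + \frac{1}{j} = \frac{1}{j} + \frac{u}{j}$)
$H{\left(Z \right)} = Z \left(-132 - 12 Z\right)$ ($H{\left(Z \right)} = \left(11 + Z\right) \left(-12\right) Z = \left(-132 - 12 Z\right) Z = Z \left(-132 - 12 Z\right)$)
$H{\left(W{\left(a{\left(\frac{1}{2},-1 \right)} \right)} \right)} + 266705 = - \frac{12 \left(11 + \frac{1}{\frac{1}{-1} \left(1 + \frac{1}{2}\right)}\right)}{\frac{1}{-1} \left(1 + \frac{1}{2}\right)} + 266705 = - \frac{12 \left(11 + \frac{1}{\left(-1\right) \left(1 + \frac{1}{2}\right)}\right)}{\left(-1\right) \left(1 + \frac{1}{2}\right)} + 266705 = - \frac{12 \left(11 + \frac{1}{\left(-1\right) \frac{3}{2}}\right)}{\left(-1\right) \frac{3}{2}} + 266705 = - \frac{12 \left(11 + \frac{1}{- \frac{3}{2}}\right)}{- \frac{3}{2}} + 266705 = \left(-12\right) \left(- \frac{2}{3}\right) \left(11 - \frac{2}{3}\right) + 266705 = \left(-12\right) \left(- \frac{2}{3}\right) \frac{31}{3} + 266705 = \frac{248}{3} + 266705 = \frac{800363}{3}$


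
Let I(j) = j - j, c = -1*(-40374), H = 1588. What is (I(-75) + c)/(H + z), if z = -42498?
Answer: -20187/20455 ≈ -0.98690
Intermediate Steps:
c = 40374
I(j) = 0
(I(-75) + c)/(H + z) = (0 + 40374)/(1588 - 42498) = 40374/(-40910) = 40374*(-1/40910) = -20187/20455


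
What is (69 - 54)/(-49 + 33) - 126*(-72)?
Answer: 145137/16 ≈ 9071.1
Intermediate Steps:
(69 - 54)/(-49 + 33) - 126*(-72) = 15/(-16) + 9072 = 15*(-1/16) + 9072 = -15/16 + 9072 = 145137/16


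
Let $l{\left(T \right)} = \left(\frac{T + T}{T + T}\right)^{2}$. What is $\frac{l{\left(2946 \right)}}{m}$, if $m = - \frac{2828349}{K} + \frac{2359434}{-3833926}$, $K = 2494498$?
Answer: $- \frac{4781860369574}{8364642081153} \approx -0.57168$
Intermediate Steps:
$l{\left(T \right)} = 1$ ($l{\left(T \right)} = \left(\frac{2 T}{2 T}\right)^{2} = \left(2 T \frac{1}{2 T}\right)^{2} = 1^{2} = 1$)
$m = - \frac{8364642081153}{4781860369574}$ ($m = - \frac{2828349}{2494498} + \frac{2359434}{-3833926} = \left(-2828349\right) \frac{1}{2494498} + 2359434 \left(- \frac{1}{3833926}\right) = - \frac{2828349}{2494498} - \frac{1179717}{1916963} = - \frac{8364642081153}{4781860369574} \approx -1.7492$)
$\frac{l{\left(2946 \right)}}{m} = 1 \frac{1}{- \frac{8364642081153}{4781860369574}} = 1 \left(- \frac{4781860369574}{8364642081153}\right) = - \frac{4781860369574}{8364642081153}$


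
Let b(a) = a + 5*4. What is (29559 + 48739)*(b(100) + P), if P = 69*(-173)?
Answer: -925247466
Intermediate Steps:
b(a) = 20 + a (b(a) = a + 20 = 20 + a)
P = -11937
(29559 + 48739)*(b(100) + P) = (29559 + 48739)*((20 + 100) - 11937) = 78298*(120 - 11937) = 78298*(-11817) = -925247466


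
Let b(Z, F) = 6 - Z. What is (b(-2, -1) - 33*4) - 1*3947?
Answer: -4071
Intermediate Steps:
(b(-2, -1) - 33*4) - 1*3947 = ((6 - 1*(-2)) - 33*4) - 1*3947 = ((6 + 2) - 132) - 3947 = (8 - 132) - 3947 = -124 - 3947 = -4071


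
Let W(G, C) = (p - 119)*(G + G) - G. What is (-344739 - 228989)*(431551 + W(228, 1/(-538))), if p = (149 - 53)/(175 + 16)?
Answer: -41344012953760/191 ≈ -2.1646e+11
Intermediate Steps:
p = 96/191 ≈ 0.50262
W(G, C) = -45457*G/191 (W(G, C) = (96/191 - 119)*(G + G) - G = -45266*G/191 - G = -45457*G/191)
(-344739 - 228989)*(431551 + W(228, 1/(-538))) = (-344739 - 228989)*(431551 - 45457/191*228) = -573728*(431551 - 10364196/191) = -573728*72062045/191 = -41344012953760/191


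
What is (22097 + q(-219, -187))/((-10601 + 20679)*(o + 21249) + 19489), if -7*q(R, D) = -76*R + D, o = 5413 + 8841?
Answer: 19746/357818723 ≈ 5.5184e-5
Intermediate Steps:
o = 14254
q(R, D) = -D/7 + 76*R/7 (q(R, D) = -(-76*R + D)/7 = -(D - 76*R)/7 = -D/7 + 76*R/7)
(22097 + q(-219, -187))/((-10601 + 20679)*(o + 21249) + 19489) = (22097 + (-⅐*(-187) + (76/7)*(-219)))/((-10601 + 20679)*(14254 + 21249) + 19489) = (22097 + (187/7 - 16644/7))/(10078*35503 + 19489) = (22097 - 2351)/(357799234 + 19489) = 19746/357818723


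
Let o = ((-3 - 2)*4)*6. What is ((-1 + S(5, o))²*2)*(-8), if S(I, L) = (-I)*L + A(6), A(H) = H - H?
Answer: -5740816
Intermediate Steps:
A(H) = 0
o = -120 (o = -5*4*6 = -20*6 = -120)
S(I, L) = -I*L (S(I, L) = (-I)*L + 0 = -I*L + 0 = -I*L)
((-1 + S(5, o))²*2)*(-8) = ((-1 - 1*5*(-120))²*2)*(-8) = ((-1 + 600)²*2)*(-8) = (599²*2)*(-8) = (358801*2)*(-8) = 717602*(-8) = -5740816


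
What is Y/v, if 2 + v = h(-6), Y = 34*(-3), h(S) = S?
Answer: 51/4 ≈ 12.750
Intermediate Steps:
Y = -102
v = -8 (v = -2 - 6 = -8)
Y/v = -102/(-8) = -102*(-⅛) = 51/4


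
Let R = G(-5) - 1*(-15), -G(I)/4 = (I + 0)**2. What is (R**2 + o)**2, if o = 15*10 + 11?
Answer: 54552996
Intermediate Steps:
o = 161 (o = 150 + 11 = 161)
G(I) = -4*I**2 (G(I) = -4*(I + 0)**2 = -4*I**2)
R = -85 (R = -4*(-5)**2 - 1*(-15) = -4*25 + 15 = -100 + 15 = -85)
(R**2 + o)**2 = ((-85)**2 + 161)**2 = (7225 + 161)**2 = 7386**2 = 54552996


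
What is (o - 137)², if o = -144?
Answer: 78961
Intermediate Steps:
(o - 137)² = (-144 - 137)² = (-281)² = 78961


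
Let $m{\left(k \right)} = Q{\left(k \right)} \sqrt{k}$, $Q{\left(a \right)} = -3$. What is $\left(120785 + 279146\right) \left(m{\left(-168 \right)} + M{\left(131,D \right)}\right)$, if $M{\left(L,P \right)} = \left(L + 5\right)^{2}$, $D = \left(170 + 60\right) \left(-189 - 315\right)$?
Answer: $7397123776 - 2399586 i \sqrt{42} \approx 7.3971 \cdot 10^{9} - 1.5551 \cdot 10^{7} i$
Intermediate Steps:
$D = -115920$ ($D = 230 \left(-504\right) = -115920$)
$m{\left(k \right)} = - 3 \sqrt{k}$
$M{\left(L,P \right)} = \left(5 + L\right)^{2}$
$\left(120785 + 279146\right) \left(m{\left(-168 \right)} + M{\left(131,D \right)}\right) = \left(120785 + 279146\right) \left(- 3 \sqrt{-168} + \left(5 + 131\right)^{2}\right) = 399931 \left(- 3 \cdot 2 i \sqrt{42} + 136^{2}\right) = 399931 \left(- 6 i \sqrt{42} + 18496\right) = 399931 \left(18496 - 6 i \sqrt{42}\right) = 7397123776 - 2399586 i \sqrt{42}$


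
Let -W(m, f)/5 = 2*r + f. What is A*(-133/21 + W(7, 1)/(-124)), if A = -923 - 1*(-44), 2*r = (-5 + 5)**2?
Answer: 685913/124 ≈ 5531.6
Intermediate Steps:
r = 0 (r = (-5 + 5)**2/2 = (1/2)*0**2 = (1/2)*0 = 0)
A = -879 (A = -923 + 44 = -879)
W(m, f) = -5*f (W(m, f) = -5*(2*0 + f) = -5*(0 + f) = -5*f)
A*(-133/21 + W(7, 1)/(-124)) = -879*(-133/21 - 5*1/(-124)) = -879*(-133*1/21 - 5*(-1/124)) = -879*(-19/3 + 5/124) = -879*(-2341/372) = 685913/124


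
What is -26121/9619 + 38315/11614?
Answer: 65182691/111715066 ≈ 0.58347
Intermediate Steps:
-26121/9619 + 38315/11614 = 65182691/111715066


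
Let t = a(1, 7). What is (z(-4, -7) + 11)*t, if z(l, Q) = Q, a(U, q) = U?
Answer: 4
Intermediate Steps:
t = 1
(z(-4, -7) + 11)*t = (-7 + 11)*1 = 4*1 = 4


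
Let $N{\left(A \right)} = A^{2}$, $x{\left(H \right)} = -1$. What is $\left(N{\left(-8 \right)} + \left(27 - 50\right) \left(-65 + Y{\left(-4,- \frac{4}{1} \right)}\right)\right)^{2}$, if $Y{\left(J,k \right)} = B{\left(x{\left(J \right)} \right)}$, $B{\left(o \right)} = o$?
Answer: $2502724$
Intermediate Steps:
$Y{\left(J,k \right)} = -1$
$\left(N{\left(-8 \right)} + \left(27 - 50\right) \left(-65 + Y{\left(-4,- \frac{4}{1} \right)}\right)\right)^{2} = \left(\left(-8\right)^{2} + \left(27 - 50\right) \left(-65 - 1\right)\right)^{2} = \left(64 - -1518\right)^{2} = \left(64 + 1518\right)^{2} = 1582^{2} = 2502724$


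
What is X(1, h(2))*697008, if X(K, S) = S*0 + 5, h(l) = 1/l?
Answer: 3485040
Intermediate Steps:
X(K, S) = 5 (X(K, S) = 0 + 5 = 5)
X(1, h(2))*697008 = 5*697008 = 3485040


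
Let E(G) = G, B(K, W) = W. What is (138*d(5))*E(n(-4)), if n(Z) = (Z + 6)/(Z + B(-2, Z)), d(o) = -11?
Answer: 759/2 ≈ 379.50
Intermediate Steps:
n(Z) = (6 + Z)/(2*Z) (n(Z) = (Z + 6)/(Z + Z) = (6 + Z)/((2*Z)) = (6 + Z)*(1/(2*Z)) = (6 + Z)/(2*Z))
(138*d(5))*E(n(-4)) = (138*(-11))*((½)*(6 - 4)/(-4)) = -759*(-1)*2/4 = -1518*(-¼) = 759/2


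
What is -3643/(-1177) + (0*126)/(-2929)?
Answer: 3643/1177 ≈ 3.0952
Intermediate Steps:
-3643/(-1177) + (0*126)/(-2929) = -3643*(-1/1177) + 0*(-1/2929) = 3643/1177 + 0 = 3643/1177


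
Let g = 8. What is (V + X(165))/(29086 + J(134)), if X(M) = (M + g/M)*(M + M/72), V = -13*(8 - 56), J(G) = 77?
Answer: 2032937/2099736 ≈ 0.96819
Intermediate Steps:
V = 624 (V = -13*(-48) = 624)
X(M) = 73*M*(M + 8/M)/72 (X(M) = (M + 8/M)*(M + M/72) = (M + 8/M)*(73*M/72) = 73*M*(M + 8/M)/72)
(V + X(165))/(29086 + J(134)) = (624 + (73/9 + (73/72)*165²))/(29086 + 77) = (624 + (73/9 + (73/72)*27225))/29163 = (624 + (73/9 + 220825/8))*(1/29163) = (624 + 1988009/72)*(1/29163) = (2032937/72)*(1/29163) = 2032937/2099736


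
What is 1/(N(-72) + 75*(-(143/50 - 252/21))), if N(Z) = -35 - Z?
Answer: 2/1445 ≈ 0.0013841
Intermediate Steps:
1/(N(-72) + 75*(-(143/50 - 252/21))) = 1/((-35 - 1*(-72)) + 75*(-(143/50 - 252/21))) = 1/((-35 + 72) + 75*(-(143*(1/50) - 252*1/21))) = 1/(37 + 75*(-(143/50 - 12))) = 1/(37 + 75*(-1*(-457/50))) = 1/(37 + 75*(457/50)) = 1/(37 + 1371/2) = 1/(1445/2) = 2/1445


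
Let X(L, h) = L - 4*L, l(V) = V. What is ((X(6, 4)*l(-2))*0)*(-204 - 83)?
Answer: 0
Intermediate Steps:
X(L, h) = -3*L
((X(6, 4)*l(-2))*0)*(-204 - 83) = ((-3*6*(-2))*0)*(-204 - 83) = (-18*(-2)*0)*(-287) = (36*0)*(-287) = 0*(-287) = 0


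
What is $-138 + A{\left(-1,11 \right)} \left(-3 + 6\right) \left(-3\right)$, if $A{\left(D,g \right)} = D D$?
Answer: $-147$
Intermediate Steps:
$A{\left(D,g \right)} = D^{2}$
$-138 + A{\left(-1,11 \right)} \left(-3 + 6\right) \left(-3\right) = -138 + \left(-1\right)^{2} \left(-3 + 6\right) \left(-3\right) = -138 + 1 \cdot 3 \left(-3\right) = -138 + 1 \left(-9\right) = -138 - 9 = -147$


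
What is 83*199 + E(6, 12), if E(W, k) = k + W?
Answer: 16535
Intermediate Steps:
E(W, k) = W + k
83*199 + E(6, 12) = 83*199 + (6 + 12) = 16517 + 18 = 16535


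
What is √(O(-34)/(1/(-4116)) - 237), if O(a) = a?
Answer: 57*√43 ≈ 373.77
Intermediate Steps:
√(O(-34)/(1/(-4116)) - 237) = √(-34/(1/(-4116)) - 237) = √(-34/(-1/4116) - 237) = √(-34*(-4116) - 237) = √(139944 - 237) = √139707 = 57*√43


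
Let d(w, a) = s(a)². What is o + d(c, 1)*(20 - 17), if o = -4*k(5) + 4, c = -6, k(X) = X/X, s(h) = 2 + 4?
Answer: 108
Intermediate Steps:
s(h) = 6
k(X) = 1
d(w, a) = 36 (d(w, a) = 6² = 36)
o = 0 (o = -4*1 + 4 = -4 + 4 = 0)
o + d(c, 1)*(20 - 17) = 0 + 36*(20 - 17) = 0 + 36*3 = 0 + 108 = 108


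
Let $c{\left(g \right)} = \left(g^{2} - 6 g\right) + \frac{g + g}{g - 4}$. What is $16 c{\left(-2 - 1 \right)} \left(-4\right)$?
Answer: $- \frac{12480}{7} \approx -1782.9$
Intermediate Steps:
$c{\left(g \right)} = g^{2} - 6 g + \frac{2 g}{-4 + g}$ ($c{\left(g \right)} = \left(g^{2} - 6 g\right) + \frac{2 g}{-4 + g} = g^{2} - 6 g + \frac{2 g}{-4 + g}$)
$16 c{\left(-2 - 1 \right)} \left(-4\right) = 16 \frac{\left(-2 - 1\right) \left(26 + \left(-2 - 1\right)^{2} - 10 \left(-2 - 1\right)\right)}{-4 - 3} \left(-4\right) = 16 \left(- \frac{3 \left(26 + \left(-3\right)^{2} - -30\right)}{-4 - 3}\right) \left(-4\right) = 16 \left(- \frac{3 \left(26 + 9 + 30\right)}{-7}\right) \left(-4\right) = 16 \left(\left(-3\right) \left(- \frac{1}{7}\right) 65\right) \left(-4\right) = 16 \cdot \frac{195}{7} \left(-4\right) = \frac{3120}{7} \left(-4\right) = - \frac{12480}{7}$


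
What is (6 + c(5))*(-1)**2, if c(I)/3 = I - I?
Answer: 6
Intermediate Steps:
c(I) = 0 (c(I) = 3*(I - I) = 3*0 = 0)
(6 + c(5))*(-1)**2 = (6 + 0)*(-1)**2 = 6*1 = 6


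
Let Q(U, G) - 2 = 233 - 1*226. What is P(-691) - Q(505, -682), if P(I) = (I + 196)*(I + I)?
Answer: 684081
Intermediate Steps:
Q(U, G) = 9 (Q(U, G) = 2 + (233 - 1*226) = 2 + (233 - 226) = 2 + 7 = 9)
P(I) = 2*I*(196 + I) (P(I) = (196 + I)*(2*I) = 2*I*(196 + I))
P(-691) - Q(505, -682) = 2*(-691)*(196 - 691) - 1*9 = 2*(-691)*(-495) - 9 = 684090 - 9 = 684081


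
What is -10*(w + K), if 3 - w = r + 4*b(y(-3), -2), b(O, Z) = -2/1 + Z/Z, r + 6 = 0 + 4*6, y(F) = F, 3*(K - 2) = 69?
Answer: -140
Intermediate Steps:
K = 25 (K = 2 + (1/3)*69 = 2 + 23 = 25)
r = 18 (r = -6 + (0 + 4*6) = -6 + (0 + 24) = -6 + 24 = 18)
b(O, Z) = -1 (b(O, Z) = -2*1 + 1 = -2 + 1 = -1)
w = -11 (w = 3 - (18 + 4*(-1)) = 3 - (18 - 4) = 3 - 1*14 = 3 - 14 = -11)
-10*(w + K) = -10*(-11 + 25) = -10*14 = -140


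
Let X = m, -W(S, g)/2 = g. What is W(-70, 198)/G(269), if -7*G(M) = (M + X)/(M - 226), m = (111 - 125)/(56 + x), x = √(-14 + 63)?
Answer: 1072764/2419 ≈ 443.47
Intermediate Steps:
W(S, g) = -2*g
x = 7 (x = √49 = 7)
m = -2/9 (m = (111 - 125)/(56 + 7) = -14/63 = -14*1/63 = -2/9 ≈ -0.22222)
X = -2/9 ≈ -0.22222
G(M) = -(-2/9 + M)/(7*(-226 + M)) (G(M) = -(M - 2/9)/(7*(M - 226)) = -(-2/9 + M)/(7*(-226 + M)))
W(-70, 198)/G(269) = (-2*198)/(((2 - 9*269)/(63*(-226 + 269)))) = -396*2709/(2 - 2421) = -396/((1/63)*(1/43)*(-2419)) = -396/(-2419/2709) = -396*(-2709/2419) = 1072764/2419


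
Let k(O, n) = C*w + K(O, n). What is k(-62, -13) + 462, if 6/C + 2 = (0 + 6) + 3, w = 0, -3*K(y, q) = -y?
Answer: 1324/3 ≈ 441.33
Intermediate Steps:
K(y, q) = y/3 (K(y, q) = -(-1)*y/3 = y/3)
C = 6/7 (C = 6/(-2 + ((0 + 6) + 3)) = 6/(-2 + (6 + 3)) = 6/(-2 + 9) = 6/7 ≈ 0.85714)
k(O, n) = O/3 (k(O, n) = (6/7)*0 + O/3 = 0 + O/3 = O/3)
k(-62, -13) + 462 = (1/3)*(-62) + 462 = -62/3 + 462 = 1324/3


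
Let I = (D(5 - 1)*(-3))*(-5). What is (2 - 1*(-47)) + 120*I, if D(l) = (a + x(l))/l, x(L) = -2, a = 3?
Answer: 499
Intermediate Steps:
D(l) = 1/l (D(l) = (3 - 2)/l = 1/l)
I = 15/4 (I = (-3/(5 - 1))*(-5) = (-3/4)*(-5) = ((¼)*(-3))*(-5) = -¾*(-5) = 15/4 ≈ 3.7500)
(2 - 1*(-47)) + 120*I = (2 - 1*(-47)) + 120*(15/4) = (2 + 47) + 450 = 49 + 450 = 499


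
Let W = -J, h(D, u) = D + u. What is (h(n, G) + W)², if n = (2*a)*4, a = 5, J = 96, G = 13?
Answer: 1849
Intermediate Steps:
n = 40 (n = (2*5)*4 = 10*4 = 40)
W = -96 (W = -1*96 = -96)
(h(n, G) + W)² = ((40 + 13) - 96)² = (53 - 96)² = (-43)² = 1849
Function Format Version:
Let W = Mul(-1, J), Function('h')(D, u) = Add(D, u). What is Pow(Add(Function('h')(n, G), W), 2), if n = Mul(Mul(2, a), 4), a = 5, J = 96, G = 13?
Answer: 1849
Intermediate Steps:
n = 40 (n = Mul(Mul(2, 5), 4) = Mul(10, 4) = 40)
W = -96 (W = Mul(-1, 96) = -96)
Pow(Add(Function('h')(n, G), W), 2) = Pow(Add(Add(40, 13), -96), 2) = Pow(Add(53, -96), 2) = Pow(-43, 2) = 1849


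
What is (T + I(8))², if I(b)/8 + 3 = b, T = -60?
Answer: 400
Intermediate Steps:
I(b) = -24 + 8*b
(T + I(8))² = (-60 + (-24 + 8*8))² = (-60 + (-24 + 64))² = (-60 + 40)² = (-20)² = 400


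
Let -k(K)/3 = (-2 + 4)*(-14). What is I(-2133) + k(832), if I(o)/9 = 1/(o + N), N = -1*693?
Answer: 26375/314 ≈ 83.997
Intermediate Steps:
N = -693
k(K) = 84 (k(K) = -3*(-2 + 4)*(-14) = -6*(-14) = -3*(-28) = 84)
I(o) = 9/(-693 + o) (I(o) = 9/(o - 693) = 9/(-693 + o))
I(-2133) + k(832) = 9/(-693 - 2133) + 84 = 9/(-2826) + 84 = 9*(-1/2826) + 84 = -1/314 + 84 = 26375/314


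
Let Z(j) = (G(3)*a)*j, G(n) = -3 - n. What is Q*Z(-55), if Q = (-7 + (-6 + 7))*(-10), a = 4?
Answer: 79200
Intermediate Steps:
Z(j) = -24*j (Z(j) = ((-3 - 1*3)*4)*j = ((-3 - 3)*4)*j = (-6*4)*j = -24*j)
Q = 60 (Q = (-7 + 1)*(-10) = -6*(-10) = 60)
Q*Z(-55) = 60*(-24*(-55)) = 60*1320 = 79200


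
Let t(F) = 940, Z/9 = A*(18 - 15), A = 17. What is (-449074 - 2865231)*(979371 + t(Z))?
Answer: -3249049648855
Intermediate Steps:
Z = 459 (Z = 9*(17*(18 - 15)) = 9*(17*3) = 9*51 = 459)
(-449074 - 2865231)*(979371 + t(Z)) = (-449074 - 2865231)*(979371 + 940) = -3314305*980311 = -3249049648855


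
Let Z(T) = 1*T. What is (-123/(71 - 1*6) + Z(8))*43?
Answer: 17071/65 ≈ 262.63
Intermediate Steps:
Z(T) = T
(-123/(71 - 1*6) + Z(8))*43 = (-123/(71 - 1*6) + 8)*43 = (-123/(71 - 6) + 8)*43 = (-123/65 + 8)*43 = (397/65)*43 = 17071/65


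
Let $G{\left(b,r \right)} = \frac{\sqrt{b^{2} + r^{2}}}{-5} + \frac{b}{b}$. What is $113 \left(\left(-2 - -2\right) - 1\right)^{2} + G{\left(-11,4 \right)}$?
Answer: $114 - \frac{\sqrt{137}}{5} \approx 111.66$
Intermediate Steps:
$G{\left(b,r \right)} = 1 - \frac{\sqrt{b^{2} + r^{2}}}{5}$ ($G{\left(b,r \right)} = \sqrt{b^{2} + r^{2}} \left(- \frac{1}{5}\right) + 1 = - \frac{\sqrt{b^{2} + r^{2}}}{5} + 1 = 1 - \frac{\sqrt{b^{2} + r^{2}}}{5}$)
$113 \left(\left(-2 - -2\right) - 1\right)^{2} + G{\left(-11,4 \right)} = 113 \left(\left(-2 - -2\right) - 1\right)^{2} + \left(1 - \frac{\sqrt{\left(-11\right)^{2} + 4^{2}}}{5}\right) = 113 \left(\left(-2 + 2\right) - 1\right)^{2} + \left(1 - \frac{\sqrt{121 + 16}}{5}\right) = 113 \left(0 - 1\right)^{2} + \left(1 - \frac{\sqrt{137}}{5}\right) = 113 \left(-1\right)^{2} + \left(1 - \frac{\sqrt{137}}{5}\right) = 113 \cdot 1 + \left(1 - \frac{\sqrt{137}}{5}\right) = 113 + \left(1 - \frac{\sqrt{137}}{5}\right) = 114 - \frac{\sqrt{137}}{5}$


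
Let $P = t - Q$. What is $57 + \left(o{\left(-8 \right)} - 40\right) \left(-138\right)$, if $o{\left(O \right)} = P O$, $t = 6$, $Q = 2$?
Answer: $9993$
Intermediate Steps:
$P = 4$ ($P = 6 - 2 = 4$)
$o{\left(O \right)} = 4 O$
$57 + \left(o{\left(-8 \right)} - 40\right) \left(-138\right) = 57 + \left(4 \left(-8\right) - 40\right) \left(-138\right) = 57 + \left(-32 - 40\right) \left(-138\right) = 57 - -9936 = 57 + 9936 = 9993$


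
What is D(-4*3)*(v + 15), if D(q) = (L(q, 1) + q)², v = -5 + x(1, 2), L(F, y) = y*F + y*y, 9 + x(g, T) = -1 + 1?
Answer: 529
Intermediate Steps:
x(g, T) = -9 (x(g, T) = -9 + (-1 + 1) = -9 + 0 = -9)
L(F, y) = y² + F*y (L(F, y) = F*y + y² = y² + F*y)
v = -14 (v = -5 - 9 = -14)
D(q) = (1 + 2*q)² (D(q) = (1*(q + 1) + q)² = (1*(1 + q) + q)² = ((1 + q) + q)² = (1 + 2*q)²)
D(-4*3)*(v + 15) = (1 + 2*(-4*3))²*(-14 + 15) = (1 + 2*(-12))²*1 = (1 - 24)²*1 = (-23)²*1 = 529*1 = 529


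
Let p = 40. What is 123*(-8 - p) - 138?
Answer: -6042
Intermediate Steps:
123*(-8 - p) - 138 = 123*(-8 - 1*40) - 138 = 123*(-8 - 40) - 138 = 123*(-48) - 138 = -5904 - 138 = -6042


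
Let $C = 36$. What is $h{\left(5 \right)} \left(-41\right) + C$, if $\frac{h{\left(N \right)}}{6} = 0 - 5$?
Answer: $1266$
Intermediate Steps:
$h{\left(N \right)} = -30$ ($h{\left(N \right)} = 6 \left(0 - 5\right) = 6 \left(-5\right) = -30$)
$h{\left(5 \right)} \left(-41\right) + C = \left(-30\right) \left(-41\right) + 36 = 1230 + 36 = 1266$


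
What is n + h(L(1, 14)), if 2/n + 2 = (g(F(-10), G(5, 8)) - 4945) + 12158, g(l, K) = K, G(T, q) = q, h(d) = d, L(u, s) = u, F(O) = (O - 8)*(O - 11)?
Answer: 7221/7219 ≈ 1.0003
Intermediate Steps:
F(O) = (-11 + O)*(-8 + O) (F(O) = (-8 + O)*(-11 + O) = (-11 + O)*(-8 + O))
n = 2/7219 (n = 2/(-2 + ((8 - 4945) + 12158)) = 2/(-2 + (-4937 + 12158)) = 2/(-2 + 7221) = 2/7219 ≈ 0.00027705)
n + h(L(1, 14)) = 2/7219 + 1 = 7221/7219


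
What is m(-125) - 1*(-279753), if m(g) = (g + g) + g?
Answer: 279378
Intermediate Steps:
m(g) = 3*g (m(g) = 2*g + g = 3*g)
m(-125) - 1*(-279753) = 3*(-125) - 1*(-279753) = -375 + 279753 = 279378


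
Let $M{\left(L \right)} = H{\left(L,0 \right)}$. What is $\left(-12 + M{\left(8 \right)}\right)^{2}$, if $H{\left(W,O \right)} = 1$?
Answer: $121$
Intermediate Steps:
$M{\left(L \right)} = 1$
$\left(-12 + M{\left(8 \right)}\right)^{2} = \left(-12 + 1\right)^{2} = \left(-11\right)^{2} = 121$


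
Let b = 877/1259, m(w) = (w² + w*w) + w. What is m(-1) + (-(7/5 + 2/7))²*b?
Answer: 4595112/1542275 ≈ 2.9794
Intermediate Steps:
m(w) = w + 2*w² (m(w) = (w² + w²) + w = 2*w² + w = w + 2*w²)
b = 877/1259 (b = 877*(1/1259) = 877/1259 ≈ 0.69658)
m(-1) + (-(7/5 + 2/7))²*b = -(1 + 2*(-1)) + (-(7/5 + 2/7))²*(877/1259) = -(1 - 2) + (-(7*(⅕) + 2*(⅐)))²*(877/1259) = -1*(-1) + (-(7/5 + 2/7))²*(877/1259) = 1 + (-1*59/35)²*(877/1259) = 1 + (-59/35)²*(877/1259) = 1 + (3481/1225)*(877/1259) = 1 + 3052837/1542275 = 4595112/1542275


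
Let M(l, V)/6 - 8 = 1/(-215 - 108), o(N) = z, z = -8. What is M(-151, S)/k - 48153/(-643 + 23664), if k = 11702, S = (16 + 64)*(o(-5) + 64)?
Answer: -90824664840/43506766333 ≈ -2.0876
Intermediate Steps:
o(N) = -8
S = 4480 (S = (16 + 64)*(-8 + 64) = 80*56 = 4480)
M(l, V) = 15498/323 (M(l, V) = 48 + 6/(-215 - 108) = 48 + 6/(-323) = 48 + 6*(-1/323) = 48 - 6/323 = 15498/323)
M(-151, S)/k - 48153/(-643 + 23664) = (15498/323)/11702 - 48153/(-643 + 23664) = (15498/323)*(1/11702) - 48153/23021 = 7749/1889873 - 48153*1/23021 = 7749/1889873 - 48153/23021 = -90824664840/43506766333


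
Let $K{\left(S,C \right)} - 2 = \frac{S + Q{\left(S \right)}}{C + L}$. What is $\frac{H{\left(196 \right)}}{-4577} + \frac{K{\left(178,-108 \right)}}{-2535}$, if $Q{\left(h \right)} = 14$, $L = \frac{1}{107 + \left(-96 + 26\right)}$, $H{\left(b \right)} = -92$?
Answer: $\frac{40332986}{2015337675} \approx 0.020013$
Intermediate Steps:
$L = \frac{1}{37}$ ($L = \frac{1}{107 - 70} = \frac{1}{37} \approx 0.027027$)
$K{\left(S,C \right)} = 2 + \frac{14 + S}{\frac{1}{37} + C}$ ($K{\left(S,C \right)} = 2 + \frac{S + 14}{C + \frac{1}{37}} = 2 + \frac{14 + S}{\frac{1}{37} + C}$)
$\frac{H{\left(196 \right)}}{-4577} + \frac{K{\left(178,-108 \right)}}{-2535} = - \frac{92}{-4577} + \frac{\frac{1}{1 + 37 \left(-108\right)} \left(520 + 37 \cdot 178 + 74 \left(-108\right)\right)}{-2535} = \left(-92\right) \left(- \frac{1}{4577}\right) + \frac{520 + 6586 - 7992}{1 - 3996} \left(- \frac{1}{2535}\right) = \frac{4}{199} + \frac{1}{-3995} \left(-886\right) \left(- \frac{1}{2535}\right) = \frac{4}{199} + \left(- \frac{1}{3995}\right) \left(-886\right) \left(- \frac{1}{2535}\right) = \frac{4}{199} + \frac{886}{3995} \left(- \frac{1}{2535}\right) = \frac{4}{199} - \frac{886}{10127325} = \frac{40332986}{2015337675}$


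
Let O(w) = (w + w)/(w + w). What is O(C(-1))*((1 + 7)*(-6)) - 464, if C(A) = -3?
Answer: -512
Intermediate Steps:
O(w) = 1 (O(w) = (2*w)/((2*w)) = (2*w)*(1/(2*w)) = 1)
O(C(-1))*((1 + 7)*(-6)) - 464 = 1*((1 + 7)*(-6)) - 464 = 1*(8*(-6)) - 464 = 1*(-48) - 464 = -48 - 464 = -512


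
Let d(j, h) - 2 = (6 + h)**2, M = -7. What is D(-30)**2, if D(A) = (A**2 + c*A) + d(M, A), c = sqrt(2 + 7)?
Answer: 1926544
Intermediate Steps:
d(j, h) = 2 + (6 + h)**2
c = 3 (c = sqrt(9) = 3)
D(A) = 2 + A**2 + (6 + A)**2 + 3*A (D(A) = (A**2 + 3*A) + (2 + (6 + A)**2) = 2 + A**2 + (6 + A)**2 + 3*A)
D(-30)**2 = (38 + 2*(-30)**2 + 15*(-30))**2 = (38 + 2*900 - 450)**2 = (38 + 1800 - 450)**2 = 1388**2 = 1926544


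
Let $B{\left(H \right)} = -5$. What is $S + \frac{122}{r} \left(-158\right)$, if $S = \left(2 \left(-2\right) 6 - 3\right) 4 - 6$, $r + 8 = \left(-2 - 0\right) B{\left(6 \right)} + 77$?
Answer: $-358$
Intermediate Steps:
$r = 79$ ($r = -8 + \left(\left(-2 - 0\right) \left(-5\right) + 77\right) = -8 + \left(\left(-2 + 0\right) \left(-5\right) + 77\right) = -8 + \left(\left(-2\right) \left(-5\right) + 77\right) = -8 + \left(10 + 77\right) = -8 + 87 = 79$)
$S = -114$ ($S = \left(\left(-4\right) 6 - 3\right) 4 - 6 = \left(-24 - 3\right) 4 - 6 = \left(-27\right) 4 - 6 = -108 - 6 = -114$)
$S + \frac{122}{r} \left(-158\right) = -114 + \frac{122}{79} \left(-158\right) = -114 - 244 = -358$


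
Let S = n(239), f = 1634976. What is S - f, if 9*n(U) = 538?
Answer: -14714246/9 ≈ -1.6349e+6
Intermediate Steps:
n(U) = 538/9 (n(U) = (1/9)*538 = 538/9)
S = 538/9 ≈ 59.778
S - f = 538/9 - 1*1634976 = 538/9 - 1634976 = -14714246/9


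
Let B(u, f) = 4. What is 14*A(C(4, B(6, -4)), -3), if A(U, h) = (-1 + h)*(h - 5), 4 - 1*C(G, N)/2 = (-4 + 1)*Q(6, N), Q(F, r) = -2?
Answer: 448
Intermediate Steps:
C(G, N) = -4 (C(G, N) = 8 - 2*(-4 + 1)*(-2) = 8 - (-6)*(-2) = 8 - 2*6 = 8 - 12 = -4)
A(U, h) = (-1 + h)*(-5 + h)
14*A(C(4, B(6, -4)), -3) = 14*(5 + (-3)**2 - 6*(-3)) = 14*(5 + 9 + 18) = 14*32 = 448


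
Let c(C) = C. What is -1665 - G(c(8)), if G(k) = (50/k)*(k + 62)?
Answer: -4205/2 ≈ -2102.5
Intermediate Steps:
G(k) = 50*(62 + k)/k (G(k) = (50/k)*(62 + k) = 50*(62 + k)/k)
-1665 - G(c(8)) = -1665 - (50 + 3100/8) = -1665 - (50 + 3100*(1/8)) = -1665 - (50 + 775/2) = -1665 - 1*875/2 = -1665 - 875/2 = -4205/2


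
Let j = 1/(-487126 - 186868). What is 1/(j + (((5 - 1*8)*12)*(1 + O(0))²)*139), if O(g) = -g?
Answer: -673994/3372665977 ≈ -0.00019984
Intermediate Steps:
j = -1/673994 (j = 1/(-673994) = -1/673994 ≈ -1.4837e-6)
1/(j + (((5 - 1*8)*12)*(1 + O(0))²)*139) = 1/(-1/673994 + (((5 - 1*8)*12)*(1 - 1*0)²)*139) = 1/(-1/673994 + (((5 - 8)*12)*(1 + 0)²)*139) = 1/(-1/673994 + (-3*12*1²)*139) = 1/(-1/673994 - 36*1*139) = 1/(-1/673994 - 36*139) = 1/(-1/673994 - 5004) = 1/(-3372665977/673994) = -673994/3372665977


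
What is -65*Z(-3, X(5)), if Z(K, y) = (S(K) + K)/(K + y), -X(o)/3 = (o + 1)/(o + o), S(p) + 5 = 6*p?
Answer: -4225/12 ≈ -352.08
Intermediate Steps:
S(p) = -5 + 6*p
X(o) = -3*(1 + o)/(2*o) (X(o) = -3*(o + 1)/(o + o) = -3*(1 + o)/(2*o))
Z(K, y) = (-5 + 7*K)/(K + y) (Z(K, y) = ((-5 + 6*K) + K)/(K + y) = (-5 + 7*K)/(K + y))
-65*Z(-3, X(5)) = -65*(-5 + 7*(-3))/(-3 + (3/2)*(-1 - 1*5)/5) = -65*(-5 - 21)/(-3 + (3/2)*(⅕)*(-1 - 5)) = -65*(-26)/(-3 + (3/2)*(⅕)*(-6)) = -65*(-26)/(-3 - 9/5) = -65*(-26)/(-24/5) = -(-325)*(-26)/24 = -65*65/12 = -4225/12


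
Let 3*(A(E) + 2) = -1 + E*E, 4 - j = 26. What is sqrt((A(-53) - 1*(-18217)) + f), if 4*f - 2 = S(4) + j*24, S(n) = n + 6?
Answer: sqrt(19022) ≈ 137.92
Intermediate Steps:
S(n) = 6 + n
j = -22 (j = 4 - 1*26 = 4 - 26 = -22)
A(E) = -7/3 + E**2/3 (A(E) = -2 + (-1 + E*E)/3 = -2 + (-1 + E**2)/3 = -2 + (-1/3 + E**2/3) = -7/3 + E**2/3)
f = -129 (f = 1/2 + ((6 + 4) - 22*24)/4 = 1/2 + (10 - 528)/4 = 1/2 + (1/4)*(-518) = 1/2 - 259/2 = -129)
sqrt((A(-53) - 1*(-18217)) + f) = sqrt(((-7/3 + (1/3)*(-53)**2) - 1*(-18217)) - 129) = sqrt(((-7/3 + (1/3)*2809) + 18217) - 129) = sqrt(((-7/3 + 2809/3) + 18217) - 129) = sqrt((934 + 18217) - 129) = sqrt(19151 - 129) = sqrt(19022)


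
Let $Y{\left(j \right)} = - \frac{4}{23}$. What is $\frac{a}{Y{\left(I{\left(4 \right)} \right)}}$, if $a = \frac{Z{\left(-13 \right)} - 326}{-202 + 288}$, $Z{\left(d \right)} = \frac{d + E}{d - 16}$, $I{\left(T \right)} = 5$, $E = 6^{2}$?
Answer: $\frac{217971}{9976} \approx 21.85$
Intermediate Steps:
$E = 36$
$Z{\left(d \right)} = \frac{36 + d}{-16 + d}$ ($Z{\left(d \right)} = \frac{d + 36}{d - 16} = \frac{36 + d}{-16 + d}$)
$Y{\left(j \right)} = - \frac{4}{23}$ ($Y{\left(j \right)} = \left(-4\right) \frac{1}{23} = - \frac{4}{23}$)
$a = - \frac{9477}{2494}$ ($a = \frac{\frac{36 - 13}{-16 - 13} - 326}{-202 + 288} = \frac{\frac{1}{-29} \cdot 23 - 326}{86} = \left(\left(- \frac{1}{29}\right) 23 - 326\right) \frac{1}{86} = \left(- \frac{23}{29} - 326\right) \frac{1}{86} = \left(- \frac{9477}{29}\right) \frac{1}{86} = - \frac{9477}{2494} \approx -3.7999$)
$\frac{a}{Y{\left(I{\left(4 \right)} \right)}} = - \frac{9477}{2494 \left(- \frac{4}{23}\right)} = \left(- \frac{9477}{2494}\right) \left(- \frac{23}{4}\right) = \frac{217971}{9976}$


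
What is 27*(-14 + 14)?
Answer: 0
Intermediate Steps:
27*(-14 + 14) = 27*0 = 0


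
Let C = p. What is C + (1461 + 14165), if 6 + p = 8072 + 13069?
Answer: 36761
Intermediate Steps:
p = 21135 (p = -6 + (8072 + 13069) = -6 + 21141 = 21135)
C = 21135
C + (1461 + 14165) = 21135 + (1461 + 14165) = 21135 + 15626 = 36761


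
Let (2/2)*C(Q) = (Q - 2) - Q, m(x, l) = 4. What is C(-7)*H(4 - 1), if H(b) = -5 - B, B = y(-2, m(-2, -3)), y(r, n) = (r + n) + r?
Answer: 10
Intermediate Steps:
C(Q) = -2 (C(Q) = (Q - 2) - Q = (-2 + Q) - Q = -2)
y(r, n) = n + 2*r (y(r, n) = (n + r) + r = n + 2*r)
B = 0 (B = 4 + 2*(-2) = 4 - 4 = 0)
H(b) = -5 (H(b) = -5 - 1*0 = -5 + 0 = -5)
C(-7)*H(4 - 1) = -2*(-5) = 10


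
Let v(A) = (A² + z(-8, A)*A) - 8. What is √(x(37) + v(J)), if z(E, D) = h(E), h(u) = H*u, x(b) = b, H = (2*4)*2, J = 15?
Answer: 7*I*√34 ≈ 40.817*I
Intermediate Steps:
H = 16 (H = 8*2 = 16)
h(u) = 16*u
z(E, D) = 16*E
v(A) = -8 + A² - 128*A (v(A) = (A² + (16*(-8))*A) - 8 = (A² - 128*A) - 8 = -8 + A² - 128*A)
√(x(37) + v(J)) = √(37 + (-8 + 15² - 128*15)) = √(37 + (-8 + 225 - 1920)) = √(37 - 1703) = √(-1666) = 7*I*√34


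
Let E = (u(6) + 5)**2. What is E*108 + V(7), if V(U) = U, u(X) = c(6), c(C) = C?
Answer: 13075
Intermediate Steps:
u(X) = 6
E = 121 (E = (6 + 5)**2 = 11**2 = 121)
E*108 + V(7) = 121*108 + 7 = 13068 + 7 = 13075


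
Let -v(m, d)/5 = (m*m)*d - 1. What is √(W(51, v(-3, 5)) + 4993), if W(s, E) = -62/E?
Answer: 9*√745910/110 ≈ 70.663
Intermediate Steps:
v(m, d) = 5 - 5*d*m² (v(m, d) = -5*((m*m)*d - 1) = -5*(m²*d - 1) = -5*(d*m² - 1) = -5*(-1 + d*m²) = 5 - 5*d*m²)
√(W(51, v(-3, 5)) + 4993) = √(-62/(5 - 5*5*(-3)²) + 4993) = √(-62/(5 - 5*5*9) + 4993) = √(-62/(5 - 225) + 4993) = √(-62/(-220) + 4993) = √(-62*(-1/220) + 4993) = √(31/110 + 4993) = √(549261/110) = 9*√745910/110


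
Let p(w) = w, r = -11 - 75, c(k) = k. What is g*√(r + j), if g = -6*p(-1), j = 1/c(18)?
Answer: I*√3094 ≈ 55.624*I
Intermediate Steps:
r = -86
j = 1/18 ≈ 0.055556
g = 6 (g = -6*(-1) = 6)
g*√(r + j) = 6*√(-86 + 1/18) = 6*√(-1547/18) = 6*(I*√3094/6) = I*√3094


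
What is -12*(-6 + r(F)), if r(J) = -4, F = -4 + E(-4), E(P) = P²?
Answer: 120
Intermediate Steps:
F = 12 (F = -4 + (-4)² = -4 + 16 = 12)
-12*(-6 + r(F)) = -12*(-6 - 4) = -12*(-10) = 120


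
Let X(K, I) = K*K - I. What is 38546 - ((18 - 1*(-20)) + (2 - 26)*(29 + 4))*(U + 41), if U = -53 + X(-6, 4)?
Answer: 53626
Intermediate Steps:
X(K, I) = K² - I
U = -21 (U = -53 + ((-6)² - 1*4) = -53 + (36 - 4) = -53 + 32 = -21)
38546 - ((18 - 1*(-20)) + (2 - 26)*(29 + 4))*(U + 41) = 38546 - ((18 - 1*(-20)) + (2 - 26)*(29 + 4))*(-21 + 41) = 38546 - ((18 + 20) - 24*33)*20 = 38546 - (38 - 792)*20 = 38546 - (-754)*20 = 38546 - 1*(-15080) = 38546 + 15080 = 53626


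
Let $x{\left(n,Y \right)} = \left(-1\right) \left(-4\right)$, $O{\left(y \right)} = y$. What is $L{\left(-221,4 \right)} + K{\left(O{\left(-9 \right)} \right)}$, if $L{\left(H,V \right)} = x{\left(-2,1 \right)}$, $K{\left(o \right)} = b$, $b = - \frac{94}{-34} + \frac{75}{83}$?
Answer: $\frac{10820}{1411} \approx 7.6683$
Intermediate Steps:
$x{\left(n,Y \right)} = 4$
$b = \frac{5176}{1411}$ ($b = \left(-94\right) \left(- \frac{1}{34}\right) + 75 \cdot \frac{1}{83} = \frac{47}{17} + \frac{75}{83} = \frac{5176}{1411} \approx 3.6683$)
$K{\left(o \right)} = \frac{5176}{1411}$
$L{\left(H,V \right)} = 4$
$L{\left(-221,4 \right)} + K{\left(O{\left(-9 \right)} \right)} = 4 + \frac{5176}{1411} = \frac{10820}{1411}$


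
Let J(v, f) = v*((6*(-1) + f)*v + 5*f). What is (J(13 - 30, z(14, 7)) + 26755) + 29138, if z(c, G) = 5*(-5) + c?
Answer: 51915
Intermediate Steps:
z(c, G) = -25 + c
J(v, f) = v*(5*f + v*(-6 + f)) (J(v, f) = v*((-6 + f)*v + 5*f) = v*(v*(-6 + f) + 5*f) = v*(5*f + v*(-6 + f)))
(J(13 - 30, z(14, 7)) + 26755) + 29138 = ((13 - 30)*(-6*(13 - 30) + 5*(-25 + 14) + (-25 + 14)*(13 - 30)) + 26755) + 29138 = (-17*(-6*(-17) + 5*(-11) - 11*(-17)) + 26755) + 29138 = (-17*(102 - 55 + 187) + 26755) + 29138 = (-17*234 + 26755) + 29138 = (-3978 + 26755) + 29138 = 22777 + 29138 = 51915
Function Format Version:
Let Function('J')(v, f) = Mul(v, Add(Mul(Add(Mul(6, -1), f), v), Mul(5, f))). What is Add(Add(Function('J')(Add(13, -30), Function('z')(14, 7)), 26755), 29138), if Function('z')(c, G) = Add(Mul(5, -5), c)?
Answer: 51915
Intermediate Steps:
Function('z')(c, G) = Add(-25, c)
Function('J')(v, f) = Mul(v, Add(Mul(5, f), Mul(v, Add(-6, f)))) (Function('J')(v, f) = Mul(v, Add(Mul(Add(-6, f), v), Mul(5, f))) = Mul(v, Add(Mul(v, Add(-6, f)), Mul(5, f))) = Mul(v, Add(Mul(5, f), Mul(v, Add(-6, f)))))
Add(Add(Function('J')(Add(13, -30), Function('z')(14, 7)), 26755), 29138) = Add(Add(Mul(Add(13, -30), Add(Mul(-6, Add(13, -30)), Mul(5, Add(-25, 14)), Mul(Add(-25, 14), Add(13, -30)))), 26755), 29138) = Add(Add(Mul(-17, Add(Mul(-6, -17), Mul(5, -11), Mul(-11, -17))), 26755), 29138) = Add(Add(Mul(-17, Add(102, -55, 187)), 26755), 29138) = Add(Add(Mul(-17, 234), 26755), 29138) = Add(Add(-3978, 26755), 29138) = Add(22777, 29138) = 51915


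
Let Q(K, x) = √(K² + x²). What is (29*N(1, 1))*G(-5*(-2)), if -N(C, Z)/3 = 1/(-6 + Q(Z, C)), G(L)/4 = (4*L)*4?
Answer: 167040/17 + 27840*√2/17 ≈ 12142.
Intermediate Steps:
G(L) = 64*L (G(L) = 4*((4*L)*4) = 4*(16*L) = 64*L)
N(C, Z) = -3/(-6 + √(C² + Z²)) (N(C, Z) = -3/(-6 + √(Z² + C²)) = -3/(-6 + √(C² + Z²)))
(29*N(1, 1))*G(-5*(-2)) = (29*(-3/(-6 + √(1² + 1²))))*(64*(-5*(-2))) = (29*(-3/(-6 + √(1 + 1))))*(64*10) = (29*(-3/(-6 + √2)))*640 = -87/(-6 + √2)*640 = -55680/(-6 + √2)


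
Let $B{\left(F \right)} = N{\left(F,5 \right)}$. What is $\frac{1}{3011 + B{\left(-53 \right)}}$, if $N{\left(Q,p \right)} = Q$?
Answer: $\frac{1}{2958} \approx 0.00033807$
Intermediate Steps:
$B{\left(F \right)} = F$
$\frac{1}{3011 + B{\left(-53 \right)}} = \frac{1}{3011 - 53} = \frac{1}{2958}$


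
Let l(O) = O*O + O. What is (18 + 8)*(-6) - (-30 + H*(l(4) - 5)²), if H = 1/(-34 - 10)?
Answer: -5319/44 ≈ -120.89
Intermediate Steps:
l(O) = O + O² (l(O) = O² + O = O + O²)
H = -1/44 (H = 1/(-44) = -1/44 ≈ -0.022727)
(18 + 8)*(-6) - (-30 + H*(l(4) - 5)²) = (18 + 8)*(-6) - (-30 - (4*(1 + 4) - 5)²/44) = 26*(-6) - (-30 - (4*5 - 5)²/44) = -156 - (-30 - (20 - 5)²/44) = -156 - (-30 - 1/44*15²) = -156 - (-30 - 1/44*225) = -156 - (-30 - 225/44) = -156 - 1*(-1545/44) = -156 + 1545/44 = -5319/44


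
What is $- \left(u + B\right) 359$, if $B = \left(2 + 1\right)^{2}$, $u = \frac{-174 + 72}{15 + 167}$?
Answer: $- \frac{275712}{91} \approx -3029.8$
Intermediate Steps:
$u = - \frac{51}{91}$ ($u = - \frac{102}{182} = \left(-102\right) \frac{1}{182} = - \frac{51}{91} \approx -0.56044$)
$B = 9$ ($B = 3^{2} = 9$)
$- \left(u + B\right) 359 = - \left(- \frac{51}{91} + 9\right) 359 = - \frac{768 \cdot 359}{91} = \left(-1\right) \frac{275712}{91} = - \frac{275712}{91}$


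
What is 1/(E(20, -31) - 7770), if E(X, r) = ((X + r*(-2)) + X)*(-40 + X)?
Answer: -1/9810 ≈ -0.00010194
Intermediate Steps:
E(X, r) = (-40 + X)*(-2*r + 2*X) (E(X, r) = ((X - 2*r) + X)*(-40 + X) = (-2*r + 2*X)*(-40 + X) = (-40 + X)*(-2*r + 2*X))
1/(E(20, -31) - 7770) = 1/((-80*20 + 2*20**2 + 80*(-31) - 2*20*(-31)) - 7770) = 1/((-1600 + 2*400 - 2480 + 1240) - 7770) = 1/((-1600 + 800 - 2480 + 1240) - 7770) = 1/(-2040 - 7770) = 1/(-9810) = -1/9810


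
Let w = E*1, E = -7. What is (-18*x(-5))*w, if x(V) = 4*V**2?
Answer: 12600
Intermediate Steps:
w = -7 (w = -7*1 = -7)
(-18*x(-5))*w = -72*(-5)**2*(-7) = -72*25*(-7) = -18*100*(-7) = -1800*(-7) = 12600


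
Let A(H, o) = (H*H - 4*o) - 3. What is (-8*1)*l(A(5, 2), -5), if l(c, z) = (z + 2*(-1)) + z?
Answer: 96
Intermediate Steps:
A(H, o) = -3 + H² - 4*o (A(H, o) = (H² - 4*o) - 3 = -3 + H² - 4*o)
l(c, z) = -2 + 2*z (l(c, z) = (z - 2) + z = (-2 + z) + z = -2 + 2*z)
(-8*1)*l(A(5, 2), -5) = (-8*1)*(-2 + 2*(-5)) = -8*(-2 - 10) = -8*(-12) = 96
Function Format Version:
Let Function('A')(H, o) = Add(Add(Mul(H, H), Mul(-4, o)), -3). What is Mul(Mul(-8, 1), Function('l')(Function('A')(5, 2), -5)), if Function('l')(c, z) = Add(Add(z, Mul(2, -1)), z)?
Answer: 96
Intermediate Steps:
Function('A')(H, o) = Add(-3, Pow(H, 2), Mul(-4, o)) (Function('A')(H, o) = Add(Add(Pow(H, 2), Mul(-4, o)), -3) = Add(-3, Pow(H, 2), Mul(-4, o)))
Function('l')(c, z) = Add(-2, Mul(2, z)) (Function('l')(c, z) = Add(Add(z, -2), z) = Add(Add(-2, z), z) = Add(-2, Mul(2, z)))
Mul(Mul(-8, 1), Function('l')(Function('A')(5, 2), -5)) = Mul(Mul(-8, 1), Add(-2, Mul(2, -5))) = Mul(-8, Add(-2, -10)) = Mul(-8, -12) = 96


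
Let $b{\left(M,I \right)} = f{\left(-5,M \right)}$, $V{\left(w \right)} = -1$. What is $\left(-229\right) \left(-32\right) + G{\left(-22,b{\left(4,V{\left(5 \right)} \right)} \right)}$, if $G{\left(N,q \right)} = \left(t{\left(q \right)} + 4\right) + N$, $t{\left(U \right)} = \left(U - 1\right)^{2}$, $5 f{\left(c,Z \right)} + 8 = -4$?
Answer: $\frac{183039}{25} \approx 7321.6$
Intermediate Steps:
$f{\left(c,Z \right)} = - \frac{12}{5}$ ($f{\left(c,Z \right)} = - \frac{8}{5} + \frac{1}{5} \left(-4\right) = - \frac{8}{5} - \frac{4}{5} = - \frac{12}{5}$)
$t{\left(U \right)} = \left(-1 + U\right)^{2}$
$b{\left(M,I \right)} = - \frac{12}{5}$
$G{\left(N,q \right)} = 4 + N + \left(-1 + q\right)^{2}$ ($G{\left(N,q \right)} = \left(\left(-1 + q\right)^{2} + 4\right) + N = \left(4 + \left(-1 + q\right)^{2}\right) + N = 4 + N + \left(-1 + q\right)^{2}$)
$\left(-229\right) \left(-32\right) + G{\left(-22,b{\left(4,V{\left(5 \right)} \right)} \right)} = \left(-229\right) \left(-32\right) + \left(4 - 22 + \left(-1 - \frac{12}{5}\right)^{2}\right) = 7328 + \left(4 - 22 + \left(- \frac{17}{5}\right)^{2}\right) = 7328 + \left(4 - 22 + \frac{289}{25}\right) = 7328 - \frac{161}{25} = \frac{183039}{25}$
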